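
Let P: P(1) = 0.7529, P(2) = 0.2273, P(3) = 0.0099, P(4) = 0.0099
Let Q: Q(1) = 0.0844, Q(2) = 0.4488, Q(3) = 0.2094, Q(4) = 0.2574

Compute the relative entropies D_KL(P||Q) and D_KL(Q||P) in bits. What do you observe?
D_KL(P||Q) = 2.0638 bits, D_KL(Q||P) = 2.3058 bits. The two directions give different values (D_KL(Q||P) exceeds D_KL(P||Q) by 0.2420 bits): KL divergence is asymmetric.

D_KL(P||Q) = Σ P(x) log₂(P(x)/Q(x))

Computing term by term:
  P(1)·log₂(P(1)/Q(1)) = 0.7529·log₂(0.7529/0.0844) = 2.37701
  P(2)·log₂(P(2)/Q(2)) = 0.2273·log₂(0.2273/0.4488) = -0.22309
  P(3)·log₂(P(3)/Q(3)) = 0.0099·log₂(0.0099/0.2094) = -0.04359
  P(4)·log₂(P(4)/Q(4)) = 0.0099·log₂(0.0099/0.2574) = -0.04653

D_KL(P||Q) = 2.37701 - 0.22309 - 0.04359 - 0.04653 = 2.06380 ≈ 2.0638 bits

D_KL(Q||P) = Σ Q(x) log₂(Q(x)/P(x))

Computing term by term:
  Q(1)·log₂(Q(1)/P(1)) = 0.0844·log₂(0.0844/0.7529) = -0.26646
  Q(2)·log₂(Q(2)/P(2)) = 0.4488·log₂(0.4488/0.2273) = 0.44049
  Q(3)·log₂(Q(3)/P(3)) = 0.2094·log₂(0.2094/0.0099) = 0.92192
  Q(4)·log₂(Q(4)/P(4)) = 0.2574·log₂(0.2574/0.0099) = 1.20989

D_KL(Q||P) = -0.26646 + 0.44049 + 0.92192 + 1.20989 = 2.30584 ≈ 2.3058 bits

These are NOT equal (difference: 0.2420 bits). KL divergence is asymmetric: D_KL(P||Q) ≠ D_KL(Q||P) in general.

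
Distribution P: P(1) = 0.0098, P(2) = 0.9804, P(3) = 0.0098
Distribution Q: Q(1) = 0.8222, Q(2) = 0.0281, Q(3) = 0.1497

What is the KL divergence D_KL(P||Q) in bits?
4.9231 bits

D_KL(P||Q) = Σ P(x) log₂(P(x)/Q(x))

Computing term by term:
  P(1)·log₂(P(1)/Q(1)) = 0.0098·log₂(0.0098/0.8222) = -0.06263
  P(2)·log₂(P(2)/Q(2)) = 0.9804·log₂(0.9804/0.0281) = 5.02428
  P(3)·log₂(P(3)/Q(3)) = 0.0098·log₂(0.0098/0.1497) = -0.03854

D_KL(P||Q) = -0.06263 + 5.02428 - 0.03854 = 4.92311 ≈ 4.9231 bits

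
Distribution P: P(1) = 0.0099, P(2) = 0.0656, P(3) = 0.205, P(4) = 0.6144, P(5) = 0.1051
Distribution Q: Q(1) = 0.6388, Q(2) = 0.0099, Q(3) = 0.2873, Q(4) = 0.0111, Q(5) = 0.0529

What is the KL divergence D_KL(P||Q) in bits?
3.6814 bits

D_KL(P||Q) = Σ P(x) log₂(P(x)/Q(x))

Computing term by term:
  P(1)·log₂(P(1)/Q(1)) = 0.0099·log₂(0.0099/0.6388) = -0.05952
  P(2)·log₂(P(2)/Q(2)) = 0.0656·log₂(0.0656/0.0099) = 0.17897
  P(3)·log₂(P(3)/Q(3)) = 0.205·log₂(0.205/0.2873) = -0.09982
  P(4)·log₂(P(4)/Q(4)) = 0.6144·log₂(0.6144/0.0111) = 3.55771
  P(5)·log₂(P(5)/Q(5)) = 0.1051·log₂(0.1051/0.0529) = 0.10409

D_KL(P||Q) = -0.05952 + 0.17897 - 0.09982 + 3.55771 + 0.10409 = 3.68143 ≈ 3.6814 bits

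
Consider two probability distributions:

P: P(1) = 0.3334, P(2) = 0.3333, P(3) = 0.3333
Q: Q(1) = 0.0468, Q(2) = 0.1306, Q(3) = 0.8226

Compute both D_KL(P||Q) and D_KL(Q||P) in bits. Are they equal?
D_KL(P||Q) = 0.9605 bits, D_KL(Q||P) = 0.7631 bits. No, they are not equal.

D_KL(P||Q) = Σ P(x) log₂(P(x)/Q(x))

Computing term by term:
  P(1)·log₂(P(1)/Q(1)) = 0.3334·log₂(0.3334/0.0468) = 0.94441
  P(2)·log₂(P(2)/Q(2)) = 0.3333·log₂(0.3333/0.1306) = 0.45051
  P(3)·log₂(P(3)/Q(3)) = 0.3333·log₂(0.3333/0.8226) = -0.43441

D_KL(P||Q) = 0.94441 + 0.45051 - 0.43441 = 0.96051 ≈ 0.9605 bits

D_KL(Q||P) = Σ Q(x) log₂(Q(x)/P(x))

Computing term by term:
  Q(1)·log₂(Q(1)/P(1)) = 0.0468·log₂(0.0468/0.3334) = -0.13257
  Q(2)·log₂(Q(2)/P(2)) = 0.1306·log₂(0.1306/0.3333) = -0.17653
  Q(3)·log₂(Q(3)/P(3)) = 0.8226·log₂(0.8226/0.3333) = 1.07215

D_KL(Q||P) = -0.13257 - 0.17653 + 1.07215 = 0.76305 ≈ 0.7631 bits

These are NOT equal (difference: 0.1974 bits). KL divergence is asymmetric: D_KL(P||Q) ≠ D_KL(Q||P) in general.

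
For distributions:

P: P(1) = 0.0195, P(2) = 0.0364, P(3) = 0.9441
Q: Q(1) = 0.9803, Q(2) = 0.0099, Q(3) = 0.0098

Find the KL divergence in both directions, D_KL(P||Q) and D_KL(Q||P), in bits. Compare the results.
D_KL(P||Q) = 6.1798 bits, D_KL(Q||P) = 5.4572 bits. D_KL(P||Q) is larger than D_KL(Q||P) by 0.7226 bits; the two directions differ.

D_KL(P||Q) = Σ P(x) log₂(P(x)/Q(x))

Computing term by term:
  P(1)·log₂(P(1)/Q(1)) = 0.0195·log₂(0.0195/0.9803) = -0.11021
  P(2)·log₂(P(2)/Q(2)) = 0.0364·log₂(0.0364/0.0099) = 0.06838
  P(3)·log₂(P(3)/Q(3)) = 0.9441·log₂(0.9441/0.0098) = 6.22163

D_KL(P||Q) = -0.11021 + 0.06838 + 6.22163 = 6.17980 ≈ 6.1798 bits

D_KL(Q||P) = Σ Q(x) log₂(Q(x)/P(x))

Computing term by term:
  Q(1)·log₂(Q(1)/P(1)) = 0.9803·log₂(0.9803/0.0195) = 5.54034
  Q(2)·log₂(Q(2)/P(2)) = 0.0099·log₂(0.0099/0.0364) = -0.01860
  Q(3)·log₂(Q(3)/P(3)) = 0.0098·log₂(0.0098/0.9441) = -0.06458

D_KL(Q||P) = 5.54034 - 0.01860 - 0.06458 = 5.45716 ≈ 5.4572 bits

These are NOT equal (difference: 0.7226 bits). KL divergence is asymmetric: D_KL(P||Q) ≠ D_KL(Q||P) in general.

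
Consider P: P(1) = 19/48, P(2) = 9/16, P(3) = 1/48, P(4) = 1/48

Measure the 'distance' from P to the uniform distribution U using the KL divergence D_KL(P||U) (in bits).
0.7711 bits

U(i) = 1/4 for all i

D_KL(P||U) = Σ P(x) log₂(P(x) / (1/4))
           = Σ P(x) log₂(P(x)) + log₂(4)
           = log₂(4) - H(P)

H(P) = -Σ P(x) log₂(P(x)):
  -P(1)·log₂(P(1)) = -(19/48)·log₂(19/48) = 0.52924
  -P(2)·log₂(P(2)) = -(9/16)·log₂(9/16) = 0.46692
  -P(3)·log₂(P(3)) = -(1/48)·log₂(1/48) = 0.11635
  -P(4)·log₂(P(4)) = -(1/48)·log₂(1/48) = 0.11635
H(P) = 0.52924 + 0.46692 + 0.11635 + 0.11635 = 1.22886 bits

log₂(4) = 2.00000 bits

D_KL(P||U) = 2.00000 - 1.22886 = 0.77114 ≈ 0.7711 bits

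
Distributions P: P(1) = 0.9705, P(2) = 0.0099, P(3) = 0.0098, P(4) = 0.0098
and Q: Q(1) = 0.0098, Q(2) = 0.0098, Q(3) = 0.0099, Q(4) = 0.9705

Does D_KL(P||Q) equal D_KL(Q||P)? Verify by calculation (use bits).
D_KL(P||Q) = 6.3693 bits, D_KL(Q||P) = 6.3693 bits. Yes — for this pair D_KL(P||Q) = D_KL(Q||P).

D_KL(P||Q) = Σ P(x) log₂(P(x)/Q(x))

Computing term by term:
  P(1)·log₂(P(1)/Q(1)) = 0.9705·log₂(0.9705/0.0098) = 6.43422
  P(2)·log₂(P(2)/Q(2)) = 0.0099·log₂(0.0099/0.0098) = 0.00015
  P(3)·log₂(P(3)/Q(3)) = 0.0098·log₂(0.0098/0.0099) = -0.00014
  P(4)·log₂(P(4)/Q(4)) = 0.0098·log₂(0.0098/0.9705) = -0.06497

D_KL(P||Q) = 6.43422 + 0.00015 - 0.00014 - 0.06497 = 6.36926 ≈ 6.3693 bits

D_KL(Q||P) = Σ Q(x) log₂(Q(x)/P(x))

Computing term by term:
  Q(1)·log₂(Q(1)/P(1)) = 0.0098·log₂(0.0098/0.9705) = -0.06497
  Q(2)·log₂(Q(2)/P(2)) = 0.0098·log₂(0.0098/0.0099) = -0.00014
  Q(3)·log₂(Q(3)/P(3)) = 0.0099·log₂(0.0099/0.0098) = 0.00015
  Q(4)·log₂(Q(4)/P(4)) = 0.9705·log₂(0.9705/0.0098) = 6.43422

D_KL(Q||P) = -0.06497 - 0.00014 + 0.00015 + 6.43422 = 6.36926 ≈ 6.3693 bits

These ARE equal here. Q is P with outcomes relabeled (Q(1) = P(4), Q(2) = P(3), Q(3) = P(2), Q(4) = P(1)) by a relabeling that is its own inverse, so the two sums contain exactly the same terms in a different order. This is a special case — KL divergence is not symmetric in general: D_KL(P||Q) ≠ D_KL(Q||P) for most P, Q.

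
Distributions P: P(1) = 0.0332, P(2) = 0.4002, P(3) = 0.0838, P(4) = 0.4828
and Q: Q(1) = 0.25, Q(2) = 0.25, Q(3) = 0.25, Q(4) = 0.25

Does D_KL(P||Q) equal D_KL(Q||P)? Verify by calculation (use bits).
D_KL(P||Q) = 0.5012 bits, D_KL(Q||P) = 0.7153 bits. No — D_KL(P||Q) ≠ D_KL(Q||P) for this pair.

D_KL(P||Q) = Σ P(x) log₂(P(x)/Q(x))

Computing term by term:
  P(1)·log₂(P(1)/Q(1)) = 0.0332·log₂(0.0332/0.25) = -0.09670
  P(2)·log₂(P(2)/Q(2)) = 0.4002·log₂(0.4002/0.25) = 0.27165
  P(3)·log₂(P(3)/Q(3)) = 0.0838·log₂(0.0838/0.25) = -0.13214
  P(4)·log₂(P(4)/Q(4)) = 0.4828·log₂(0.4828/0.25) = 0.45842

D_KL(P||Q) = -0.09670 + 0.27165 - 0.13214 + 0.45842 = 0.50123 ≈ 0.5012 bits

D_KL(Q||P) = Σ Q(x) log₂(Q(x)/P(x))

Computing term by term:
  Q(1)·log₂(Q(1)/P(1)) = 0.25·log₂(0.25/0.0332) = 0.72817
  Q(2)·log₂(Q(2)/P(2)) = 0.25·log₂(0.25/0.4002) = -0.16970
  Q(3)·log₂(Q(3)/P(3)) = 0.25·log₂(0.25/0.0838) = 0.39423
  Q(4)·log₂(Q(4)/P(4)) = 0.25·log₂(0.25/0.4828) = -0.23737

D_KL(Q||P) = 0.72817 - 0.16970 + 0.39423 - 0.23737 = 0.71533 ≈ 0.7153 bits

These are NOT equal (difference: 0.2141 bits). KL divergence is asymmetric: D_KL(P||Q) ≠ D_KL(Q||P) in general.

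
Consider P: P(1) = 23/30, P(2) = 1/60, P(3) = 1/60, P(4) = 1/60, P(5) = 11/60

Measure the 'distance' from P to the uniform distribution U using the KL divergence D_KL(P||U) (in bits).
1.2840 bits

U(i) = 1/5 for all i

D_KL(P||U) = Σ P(x) log₂(P(x) / (1/5))
           = Σ P(x) log₂(P(x)) + log₂(5)
           = log₂(5) - H(P)

H(P) = -Σ P(x) log₂(P(x)):
  -P(1)·log₂(P(1)) = -(23/30)·log₂(23/30) = 0.29389
  -P(2)·log₂(P(2)) = -(1/60)·log₂(1/60) = 0.09845
  -P(3)·log₂(P(3)) = -(1/60)·log₂(1/60) = 0.09845
  -P(4)·log₂(P(4)) = -(1/60)·log₂(1/60) = 0.09845
  -P(5)·log₂(P(5)) = -(11/60)·log₂(11/60) = 0.44870
H(P) = 0.29389 + 0.09845 + 0.09845 + 0.09845 + 0.44870 = 1.03794 bits

log₂(5) = 2.32193 bits

D_KL(P||U) = 2.32193 - 1.03794 = 1.28399 ≈ 1.2840 bits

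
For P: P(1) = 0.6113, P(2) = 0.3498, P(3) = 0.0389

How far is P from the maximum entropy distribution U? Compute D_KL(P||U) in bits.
0.4386 bits

U(i) = 1/3 for all i

D_KL(P||U) = Σ P(x) log₂(P(x) / (1/3))
           = Σ P(x) log₂(P(x)) + log₂(3)
           = log₂(3) - H(P)

H(P) = -Σ P(x) log₂(P(x)):
  -P(1)·log₂(P(1)) = -(0.6113)·log₂(0.6113) = 0.43405
  -P(2)·log₂(P(2)) = -(0.3498)·log₂(0.3498) = 0.53009
  -P(3)·log₂(P(3)) = -(0.0389)·log₂(0.0389) = 0.18221
H(P) = 0.43405 + 0.53009 + 0.18221 = 1.14635 bits

log₂(3) = 1.58496 bits

D_KL(P||U) = 1.58496 - 1.14635 = 0.43861 ≈ 0.4386 bits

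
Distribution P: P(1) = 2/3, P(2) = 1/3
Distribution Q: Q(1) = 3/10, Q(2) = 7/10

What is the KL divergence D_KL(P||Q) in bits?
0.4112 bits

D_KL(P||Q) = Σ P(x) log₂(P(x)/Q(x))

Computing term by term:
  P(1)·log₂(P(1)/Q(1)) = (2/3)·log₂((2/3)/(3/10)) = 0.76800
  P(2)·log₂(P(2)/Q(2)) = (1/3)·log₂((1/3)/(7/10)) = -0.35680

D_KL(P||Q) = 0.76800 - 0.35680 = 0.41120 ≈ 0.4112 bits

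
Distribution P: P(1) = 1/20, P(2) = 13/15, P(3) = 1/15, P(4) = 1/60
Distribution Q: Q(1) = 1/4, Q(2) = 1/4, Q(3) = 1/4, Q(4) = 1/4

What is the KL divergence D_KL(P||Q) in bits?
1.2461 bits

D_KL(P||Q) = Σ P(x) log₂(P(x)/Q(x))

Computing term by term:
  P(1)·log₂(P(1)/Q(1)) = (1/20)·log₂((1/20)/(1/4)) = -0.11610
  P(2)·log₂(P(2)/Q(2)) = (13/15)·log₂((13/15)/(1/4)) = 1.55441
  P(3)·log₂(P(3)/Q(3)) = (1/15)·log₂((1/15)/(1/4)) = -0.12713
  P(4)·log₂(P(4)/Q(4)) = (1/60)·log₂((1/60)/(1/4)) = -0.06511

D_KL(P||Q) = -0.11610 + 1.55441 - 0.12713 - 0.06511 = 1.24607 ≈ 1.2461 bits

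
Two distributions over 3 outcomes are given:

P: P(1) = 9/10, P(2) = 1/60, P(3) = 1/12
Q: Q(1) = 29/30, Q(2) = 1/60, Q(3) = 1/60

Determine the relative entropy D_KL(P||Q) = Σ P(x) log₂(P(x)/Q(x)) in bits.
0.1007 bits

D_KL(P||Q) = Σ P(x) log₂(P(x)/Q(x))

Computing term by term:
  P(1)·log₂(P(1)/Q(1)) = (9/10)·log₂((9/10)/(29/30)) = -0.09278
  P(2)·log₂(P(2)/Q(2)) = (1/60)·log₂((1/60)/(1/60)) = 0.00000
  P(3)·log₂(P(3)/Q(3)) = (1/12)·log₂((1/12)/(1/60)) = 0.19349

D_KL(P||Q) = -0.09278 + 0.00000 + 0.19349 = 0.10071 ≈ 0.1007 bits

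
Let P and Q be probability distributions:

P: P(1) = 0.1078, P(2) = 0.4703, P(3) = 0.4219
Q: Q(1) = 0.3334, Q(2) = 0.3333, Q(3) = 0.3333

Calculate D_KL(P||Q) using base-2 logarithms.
0.2015 bits

D_KL(P||Q) = Σ P(x) log₂(P(x)/Q(x))

Computing term by term:
  P(1)·log₂(P(1)/Q(1)) = 0.1078·log₂(0.1078/0.3334) = -0.17560
  P(2)·log₂(P(2)/Q(2)) = 0.4703·log₂(0.4703/0.3333) = 0.23363
  P(3)·log₂(P(3)/Q(3)) = 0.4219·log₂(0.4219/0.3333) = 0.14348

D_KL(P||Q) = -0.17560 + 0.23363 + 0.14348 = 0.20151 ≈ 0.2015 bits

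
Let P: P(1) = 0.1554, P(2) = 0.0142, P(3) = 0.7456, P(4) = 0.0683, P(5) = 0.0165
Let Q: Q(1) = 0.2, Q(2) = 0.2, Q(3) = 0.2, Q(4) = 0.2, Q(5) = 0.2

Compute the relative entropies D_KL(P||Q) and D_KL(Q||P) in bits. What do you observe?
D_KL(P||Q) = 1.1394 bits, D_KL(Q||P) = 1.4862 bits. The two directions give different values (D_KL(Q||P) exceeds D_KL(P||Q) by 0.3468 bits): KL divergence is asymmetric.

D_KL(P||Q) = Σ P(x) log₂(P(x)/Q(x))

Computing term by term:
  P(1)·log₂(P(1)/Q(1)) = 0.1554·log₂(0.1554/0.2) = -0.05657
  P(2)·log₂(P(2)/Q(2)) = 0.0142·log₂(0.0142/0.2) = -0.05419
  P(3)·log₂(P(3)/Q(3)) = 0.7456·log₂(0.7456/0.2) = 1.41545
  P(4)·log₂(P(4)/Q(4)) = 0.0683·log₂(0.0683/0.2) = -0.10587
  P(5)·log₂(P(5)/Q(5)) = 0.0165·log₂(0.0165/0.2) = -0.05939

D_KL(P||Q) = -0.05657 - 0.05419 + 1.41545 - 0.10587 - 0.05939 = 1.13943 ≈ 1.1394 bits

D_KL(Q||P) = Σ Q(x) log₂(Q(x)/P(x))

Computing term by term:
  Q(1)·log₂(Q(1)/P(1)) = 0.2·log₂(0.2/0.1554) = 0.07280
  Q(2)·log₂(Q(2)/P(2)) = 0.2·log₂(0.2/0.0142) = 0.76321
  Q(3)·log₂(Q(3)/P(3)) = 0.2·log₂(0.2/0.7456) = -0.37968
  Q(4)·log₂(Q(4)/P(4)) = 0.2·log₂(0.2/0.0683) = 0.31001
  Q(5)·log₂(Q(5)/P(5)) = 0.2·log₂(0.2/0.0165) = 0.71989

D_KL(Q||P) = 0.07280 + 0.76321 - 0.37968 + 0.31001 + 0.71989 = 1.48623 ≈ 1.4862 bits

These are NOT equal (difference: 0.3468 bits). KL divergence is asymmetric: D_KL(P||Q) ≠ D_KL(Q||P) in general.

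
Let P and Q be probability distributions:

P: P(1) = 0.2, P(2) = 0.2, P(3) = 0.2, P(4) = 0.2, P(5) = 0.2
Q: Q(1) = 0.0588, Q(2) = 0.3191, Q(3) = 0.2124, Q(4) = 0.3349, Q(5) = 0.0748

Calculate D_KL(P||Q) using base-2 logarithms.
0.3361 bits

D_KL(P||Q) = Σ P(x) log₂(P(x)/Q(x))

Computing term by term:
  P(1)·log₂(P(1)/Q(1)) = 0.2·log₂(0.2/0.0588) = 0.35322
  P(2)·log₂(P(2)/Q(2)) = 0.2·log₂(0.2/0.3191) = -0.13480
  P(3)·log₂(P(3)/Q(3)) = 0.2·log₂(0.2/0.2124) = -0.01736
  P(4)·log₂(P(4)/Q(4)) = 0.2·log₂(0.2/0.3349) = -0.14875
  P(5)·log₂(P(5)/Q(5)) = 0.2·log₂(0.2/0.0748) = 0.28378

D_KL(P||Q) = 0.35322 - 0.13480 - 0.01736 - 0.14875 + 0.28378 = 0.33609 ≈ 0.3361 bits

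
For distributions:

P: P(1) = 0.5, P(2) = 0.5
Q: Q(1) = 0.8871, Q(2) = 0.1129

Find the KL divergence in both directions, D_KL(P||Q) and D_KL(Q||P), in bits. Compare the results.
D_KL(P||Q) = 0.6599 bits, D_KL(Q||P) = 0.4914 bits. D_KL(P||Q) is larger than D_KL(Q||P) by 0.1685 bits; the two directions differ.

D_KL(P||Q) = Σ P(x) log₂(P(x)/Q(x))

Computing term by term:
  P(1)·log₂(P(1)/Q(1)) = 0.5·log₂(0.5/0.8871) = -0.41358
  P(2)·log₂(P(2)/Q(2)) = 0.5·log₂(0.5/0.1129) = 1.07344

D_KL(P||Q) = -0.41358 + 1.07344 = 0.65986 ≈ 0.6599 bits

D_KL(Q||P) = Σ Q(x) log₂(Q(x)/P(x))

Computing term by term:
  Q(1)·log₂(Q(1)/P(1)) = 0.8871·log₂(0.8871/0.5) = 0.73378
  Q(2)·log₂(Q(2)/P(2)) = 0.1129·log₂(0.1129/0.5) = -0.24238

D_KL(Q||P) = 0.73378 - 0.24238 = 0.49140 ≈ 0.4914 bits

These are NOT equal (difference: 0.1685 bits). KL divergence is asymmetric: D_KL(P||Q) ≠ D_KL(Q||P) in general.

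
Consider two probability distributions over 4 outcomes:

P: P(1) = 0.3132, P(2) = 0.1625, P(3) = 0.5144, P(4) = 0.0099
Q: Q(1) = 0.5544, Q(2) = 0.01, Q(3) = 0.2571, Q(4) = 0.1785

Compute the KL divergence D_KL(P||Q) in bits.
0.8690 bits

D_KL(P||Q) = Σ P(x) log₂(P(x)/Q(x))

Computing term by term:
  P(1)·log₂(P(1)/Q(1)) = 0.3132·log₂(0.3132/0.5544) = -0.25803
  P(2)·log₂(P(2)/Q(2)) = 0.1625·log₂(0.1625/0.01) = 0.65363
  P(3)·log₂(P(3)/Q(3)) = 0.5144·log₂(0.5144/0.2571) = 0.51469
  P(4)·log₂(P(4)/Q(4)) = 0.0099·log₂(0.0099/0.1785) = -0.04131

D_KL(P||Q) = -0.25803 + 0.65363 + 0.51469 - 0.04131 = 0.86898 ≈ 0.8690 bits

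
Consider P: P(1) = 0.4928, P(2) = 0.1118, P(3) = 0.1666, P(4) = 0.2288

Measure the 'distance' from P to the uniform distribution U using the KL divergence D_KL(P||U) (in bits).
0.2259 bits

U(i) = 1/4 for all i

D_KL(P||U) = Σ P(x) log₂(P(x) / (1/4))
           = Σ P(x) log₂(P(x)) + log₂(4)
           = log₂(4) - H(P)

H(P) = -Σ P(x) log₂(P(x)):
  -P(1)·log₂(P(1)) = -(0.4928)·log₂(0.4928) = 0.50311
  -P(2)·log₂(P(2)) = -(0.1118)·log₂(0.1118) = 0.35340
  -P(3)·log₂(P(3)) = -(0.1666)·log₂(0.1666) = 0.43075
  -P(4)·log₂(P(4)) = -(0.2288)·log₂(0.2288) = 0.48685
H(P) = 0.50311 + 0.35340 + 0.43075 + 0.48685 = 1.77411 bits

log₂(4) = 2.00000 bits

D_KL(P||U) = 2.00000 - 1.77411 = 0.22589 ≈ 0.2259 bits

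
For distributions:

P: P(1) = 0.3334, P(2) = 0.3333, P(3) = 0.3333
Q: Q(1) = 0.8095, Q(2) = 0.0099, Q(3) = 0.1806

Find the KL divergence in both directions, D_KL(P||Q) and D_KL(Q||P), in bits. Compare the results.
D_KL(P||Q) = 1.5589 bits, D_KL(Q||P) = 0.8261 bits. D_KL(P||Q) is larger than D_KL(Q||P) by 0.7328 bits; the two directions differ.

D_KL(P||Q) = Σ P(x) log₂(P(x)/Q(x))

Computing term by term:
  P(1)·log₂(P(1)/Q(1)) = 0.3334·log₂(0.3334/0.8095) = -0.42668
  P(2)·log₂(P(2)/Q(2)) = 0.3333·log₂(0.3333/0.0099) = 1.69091
  P(3)·log₂(P(3)/Q(3)) = 0.3333·log₂(0.3333/0.1806) = 0.29465

D_KL(P||Q) = -0.42668 + 1.69091 + 0.29465 = 1.55888 ≈ 1.5589 bits

D_KL(Q||P) = Σ Q(x) log₂(Q(x)/P(x))

Computing term by term:
  Q(1)·log₂(Q(1)/P(1)) = 0.8095·log₂(0.8095/0.3334) = 1.03598
  Q(2)·log₂(Q(2)/P(2)) = 0.0099·log₂(0.0099/0.3333) = -0.05023
  Q(3)·log₂(Q(3)/P(3)) = 0.1806·log₂(0.1806/0.3333) = -0.15965

D_KL(Q||P) = 1.03598 - 0.05023 - 0.15965 = 0.82610 ≈ 0.8261 bits

These are NOT equal (difference: 0.7328 bits). KL divergence is asymmetric: D_KL(P||Q) ≠ D_KL(Q||P) in general.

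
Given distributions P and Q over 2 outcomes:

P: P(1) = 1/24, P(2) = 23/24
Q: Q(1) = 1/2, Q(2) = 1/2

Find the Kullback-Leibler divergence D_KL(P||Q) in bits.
0.7501 bits

D_KL(P||Q) = Σ P(x) log₂(P(x)/Q(x))

Computing term by term:
  P(1)·log₂(P(1)/Q(1)) = (1/24)·log₂((1/24)/(1/2)) = -0.14937
  P(2)·log₂(P(2)/Q(2)) = (23/24)·log₂((23/24)/(1/2)) = 0.89949

D_KL(P||Q) = -0.14937 + 0.89949 = 0.75012 ≈ 0.7501 bits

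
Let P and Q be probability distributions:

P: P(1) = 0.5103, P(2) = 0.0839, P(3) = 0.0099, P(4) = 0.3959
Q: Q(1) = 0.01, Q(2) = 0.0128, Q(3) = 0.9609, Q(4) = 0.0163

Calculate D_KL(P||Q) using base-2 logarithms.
4.8793 bits

D_KL(P||Q) = Σ P(x) log₂(P(x)/Q(x))

Computing term by term:
  P(1)·log₂(P(1)/Q(1)) = 0.5103·log₂(0.5103/0.01) = 2.89507
  P(2)·log₂(P(2)/Q(2)) = 0.0839·log₂(0.0839/0.0128) = 0.22758
  P(3)·log₂(P(3)/Q(3)) = 0.0099·log₂(0.0099/0.9609) = -0.06535
  P(4)·log₂(P(4)/Q(4)) = 0.3959·log₂(0.3959/0.0163) = 1.82201

D_KL(P||Q) = 2.89507 + 0.22758 - 0.06535 + 1.82201 = 4.87931 ≈ 4.8793 bits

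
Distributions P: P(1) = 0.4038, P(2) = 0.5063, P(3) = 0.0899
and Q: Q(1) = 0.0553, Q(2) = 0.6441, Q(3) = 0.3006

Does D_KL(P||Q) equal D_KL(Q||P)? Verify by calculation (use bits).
D_KL(P||Q) = 0.8258 bits, D_KL(Q||P) = 0.5886 bits. No — D_KL(P||Q) ≠ D_KL(Q||P) for this pair.

D_KL(P||Q) = Σ P(x) log₂(P(x)/Q(x))

Computing term by term:
  P(1)·log₂(P(1)/Q(1)) = 0.4038·log₂(0.4038/0.0553) = 1.15822
  P(2)·log₂(P(2)/Q(2)) = 0.5063·log₂(0.5063/0.6441) = -0.17583
  P(3)·log₂(P(3)/Q(3)) = 0.0899·log₂(0.0899/0.3006) = -0.15656

D_KL(P||Q) = 1.15822 - 0.17583 - 0.15656 = 0.82583 ≈ 0.8258 bits

D_KL(Q||P) = Σ Q(x) log₂(Q(x)/P(x))

Computing term by term:
  Q(1)·log₂(Q(1)/P(1)) = 0.0553·log₂(0.0553/0.4038) = -0.15862
  Q(2)·log₂(Q(2)/P(2)) = 0.6441·log₂(0.6441/0.5063) = 0.22369
  Q(3)·log₂(Q(3)/P(3)) = 0.3006·log₂(0.3006/0.0899) = 0.52348

D_KL(Q||P) = -0.15862 + 0.22369 + 0.52348 = 0.58855 ≈ 0.5886 bits

These are NOT equal (difference: 0.2372 bits). KL divergence is asymmetric: D_KL(P||Q) ≠ D_KL(Q||P) in general.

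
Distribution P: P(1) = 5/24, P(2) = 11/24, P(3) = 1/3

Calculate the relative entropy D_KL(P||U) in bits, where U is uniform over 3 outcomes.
0.0693 bits

U(i) = 1/3 for all i

D_KL(P||U) = Σ P(x) log₂(P(x) / (1/3))
           = Σ P(x) log₂(P(x)) + log₂(3)
           = log₂(3) - H(P)

H(P) = -Σ P(x) log₂(P(x)):
  -P(1)·log₂(P(1)) = -(5/24)·log₂(5/24) = 0.47147
  -P(2)·log₂(P(2)) = -(11/24)·log₂(11/24) = 0.51587
  -P(3)·log₂(P(3)) = -(1/3)·log₂(1/3) = 0.52832
H(P) = 0.47147 + 0.51587 + 0.52832 = 1.51566 bits

log₂(3) = 1.58496 bits

D_KL(P||U) = 1.58496 - 1.51566 = 0.06930 ≈ 0.0693 bits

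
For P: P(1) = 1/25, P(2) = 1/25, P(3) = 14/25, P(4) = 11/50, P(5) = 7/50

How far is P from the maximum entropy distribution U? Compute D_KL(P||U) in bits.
0.6043 bits

U(i) = 1/5 for all i

D_KL(P||U) = Σ P(x) log₂(P(x) / (1/5))
           = Σ P(x) log₂(P(x)) + log₂(5)
           = log₂(5) - H(P)

H(P) = -Σ P(x) log₂(P(x)):
  -P(1)·log₂(P(1)) = -(1/25)·log₂(1/25) = 0.18575
  -P(2)·log₂(P(2)) = -(1/25)·log₂(1/25) = 0.18575
  -P(3)·log₂(P(3)) = -(14/25)·log₂(14/25) = 0.46844
  -P(4)·log₂(P(4)) = -(11/50)·log₂(11/50) = 0.48057
  -P(5)·log₂(P(5)) = -(7/50)·log₂(7/50) = 0.39711
H(P) = 0.18575 + 0.18575 + 0.46844 + 0.48057 + 0.39711 = 1.71762 bits

log₂(5) = 2.32193 bits

D_KL(P||U) = 2.32193 - 1.71762 = 0.60431 ≈ 0.6043 bits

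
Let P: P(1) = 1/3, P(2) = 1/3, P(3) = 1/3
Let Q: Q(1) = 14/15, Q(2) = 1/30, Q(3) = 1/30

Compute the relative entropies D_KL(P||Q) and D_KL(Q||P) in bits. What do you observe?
D_KL(P||Q) = 1.7195 bits, D_KL(Q||P) = 1.1649 bits. The two directions give different values (D_KL(P||Q) exceeds D_KL(Q||P) by 0.5546 bits): KL divergence is asymmetric.

D_KL(P||Q) = Σ P(x) log₂(P(x)/Q(x))

Computing term by term:
  P(1)·log₂(P(1)/Q(1)) = (1/3)·log₂((1/3)/(14/15)) = -0.49514
  P(2)·log₂(P(2)/Q(2)) = (1/3)·log₂((1/3)/(1/30)) = 1.10731
  P(3)·log₂(P(3)/Q(3)) = (1/3)·log₂((1/3)/(1/30)) = 1.10731

D_KL(P||Q) = -0.49514 + 1.10731 + 1.10731 = 1.71948 ≈ 1.7195 bits

D_KL(Q||P) = Σ Q(x) log₂(Q(x)/P(x))

Computing term by term:
  Q(1)·log₂(Q(1)/P(1)) = (14/15)·log₂((14/15)/(1/3)) = 1.38640
  Q(2)·log₂(Q(2)/P(2)) = (1/30)·log₂((1/30)/(1/3)) = -0.11073
  Q(3)·log₂(Q(3)/P(3)) = (1/30)·log₂((1/30)/(1/3)) = -0.11073

D_KL(Q||P) = 1.38640 - 0.11073 - 0.11073 = 1.16494 ≈ 1.1649 bits

These are NOT equal (difference: 0.5546 bits). KL divergence is asymmetric: D_KL(P||Q) ≠ D_KL(Q||P) in general.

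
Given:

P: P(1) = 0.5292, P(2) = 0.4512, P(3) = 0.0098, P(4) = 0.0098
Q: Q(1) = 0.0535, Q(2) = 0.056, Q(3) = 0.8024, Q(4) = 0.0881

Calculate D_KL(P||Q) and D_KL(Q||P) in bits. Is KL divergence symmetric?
D_KL(P||Q) = 3.0145 bits, D_KL(Q||P) = 5.0332 bits. No, KL divergence is not symmetric.

D_KL(P||Q) = Σ P(x) log₂(P(x)/Q(x))

Computing term by term:
  P(1)·log₂(P(1)/Q(1)) = 0.5292·log₂(0.5292/0.0535) = 1.74964
  P(2)·log₂(P(2)/Q(2)) = 0.4512·log₂(0.4512/0.056) = 1.35823
  P(3)·log₂(P(3)/Q(3)) = 0.0098·log₂(0.0098/0.8024) = -0.06228
  P(4)·log₂(P(4)/Q(4)) = 0.0098·log₂(0.0098/0.0881) = -0.03105

D_KL(P||Q) = 1.74964 + 1.35823 - 0.06228 - 0.03105 = 3.01454 ≈ 3.0145 bits

D_KL(Q||P) = Σ Q(x) log₂(Q(x)/P(x))

Computing term by term:
  Q(1)·log₂(Q(1)/P(1)) = 0.0535·log₂(0.0535/0.5292) = -0.17688
  Q(2)·log₂(Q(2)/P(2)) = 0.056·log₂(0.056/0.4512) = -0.16858
  Q(3)·log₂(Q(3)/P(3)) = 0.8024·log₂(0.8024/0.0098) = 5.09957
  Q(4)·log₂(Q(4)/P(4)) = 0.0881·log₂(0.0881/0.0098) = 0.27913

D_KL(Q||P) = -0.17688 - 0.16858 + 5.09957 + 0.27913 = 5.03324 ≈ 5.0332 bits

These are NOT equal (difference: 2.0187 bits). KL divergence is asymmetric: D_KL(P||Q) ≠ D_KL(Q||P) in general.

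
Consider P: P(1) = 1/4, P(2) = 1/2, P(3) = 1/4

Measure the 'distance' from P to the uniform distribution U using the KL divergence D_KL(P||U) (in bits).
0.0850 bits

U(i) = 1/3 for all i

D_KL(P||U) = Σ P(x) log₂(P(x) / (1/3))
           = Σ P(x) log₂(P(x)) + log₂(3)
           = log₂(3) - H(P)

H(P) = -Σ P(x) log₂(P(x)):
  -P(1)·log₂(P(1)) = -(1/4)·log₂(1/4) = 0.50000
  -P(2)·log₂(P(2)) = -(1/2)·log₂(1/2) = 0.50000
  -P(3)·log₂(P(3)) = -(1/4)·log₂(1/4) = 0.50000
H(P) = 0.50000 + 0.50000 + 0.50000 = 1.50000 bits

log₂(3) = 1.58496 bits

D_KL(P||U) = 1.58496 - 1.50000 = 0.08496 ≈ 0.0850 bits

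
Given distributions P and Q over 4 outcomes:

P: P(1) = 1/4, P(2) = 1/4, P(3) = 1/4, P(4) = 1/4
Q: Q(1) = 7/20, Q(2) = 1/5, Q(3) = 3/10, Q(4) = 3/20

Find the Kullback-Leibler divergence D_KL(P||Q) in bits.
0.0776 bits

D_KL(P||Q) = Σ P(x) log₂(P(x)/Q(x))

Computing term by term:
  P(1)·log₂(P(1)/Q(1)) = (1/4)·log₂((1/4)/(7/20)) = -0.12136
  P(2)·log₂(P(2)/Q(2)) = (1/4)·log₂((1/4)/(1/5)) = 0.08048
  P(3)·log₂(P(3)/Q(3)) = (1/4)·log₂((1/4)/(3/10)) = -0.06576
  P(4)·log₂(P(4)/Q(4)) = (1/4)·log₂((1/4)/(3/20)) = 0.18424

D_KL(P||Q) = -0.12136 + 0.08048 - 0.06576 + 0.18424 = 0.07760 ≈ 0.0776 bits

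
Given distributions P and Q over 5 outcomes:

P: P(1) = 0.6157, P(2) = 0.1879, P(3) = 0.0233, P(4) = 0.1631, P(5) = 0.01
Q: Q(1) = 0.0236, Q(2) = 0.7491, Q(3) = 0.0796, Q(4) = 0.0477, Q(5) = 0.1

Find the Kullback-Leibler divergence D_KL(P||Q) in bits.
2.7370 bits

D_KL(P||Q) = Σ P(x) log₂(P(x)/Q(x))

Computing term by term:
  P(1)·log₂(P(1)/Q(1)) = 0.6157·log₂(0.6157/0.0236) = 2.89710
  P(2)·log₂(P(2)/Q(2)) = 0.1879·log₂(0.1879/0.7491) = -0.37490
  P(3)·log₂(P(3)/Q(3)) = 0.0233·log₂(0.0233/0.0796) = -0.04130
  P(4)·log₂(P(4)/Q(4)) = 0.1631·log₂(0.1631/0.0477) = 0.28929
  P(5)·log₂(P(5)/Q(5)) = 0.01·log₂(0.01/0.1) = -0.03322

D_KL(P||Q) = 2.89710 - 0.37490 - 0.04130 + 0.28929 - 0.03322 = 2.73697 ≈ 2.7370 bits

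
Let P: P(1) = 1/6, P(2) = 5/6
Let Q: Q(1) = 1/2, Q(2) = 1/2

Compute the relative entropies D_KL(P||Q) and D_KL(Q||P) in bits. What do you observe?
D_KL(P||Q) = 0.3500 bits, D_KL(Q||P) = 0.4240 bits. The two directions give different values (D_KL(Q||P) exceeds D_KL(P||Q) by 0.0740 bits): KL divergence is asymmetric.

D_KL(P||Q) = Σ P(x) log₂(P(x)/Q(x))

Computing term by term:
  P(1)·log₂(P(1)/Q(1)) = (1/6)·log₂((1/6)/(1/2)) = -0.26416
  P(2)·log₂(P(2)/Q(2)) = (5/6)·log₂((5/6)/(1/2)) = 0.61414

D_KL(P||Q) = -0.26416 + 0.61414 = 0.34998 ≈ 0.3500 bits

D_KL(Q||P) = Σ Q(x) log₂(Q(x)/P(x))

Computing term by term:
  Q(1)·log₂(Q(1)/P(1)) = (1/2)·log₂((1/2)/(1/6)) = 0.79248
  Q(2)·log₂(Q(2)/P(2)) = (1/2)·log₂((1/2)/(5/6)) = -0.36848

D_KL(Q||P) = 0.79248 - 0.36848 = 0.42400 ≈ 0.4240 bits

These are NOT equal (difference: 0.0740 bits). KL divergence is asymmetric: D_KL(P||Q) ≠ D_KL(Q||P) in general.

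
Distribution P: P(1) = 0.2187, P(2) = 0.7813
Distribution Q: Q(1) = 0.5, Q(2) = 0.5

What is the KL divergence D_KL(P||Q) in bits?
0.2422 bits

D_KL(P||Q) = Σ P(x) log₂(P(x)/Q(x))

Computing term by term:
  P(1)·log₂(P(1)/Q(1)) = 0.2187·log₂(0.2187/0.5) = -0.26090
  P(2)·log₂(P(2)/Q(2)) = 0.7813·log₂(0.7813/0.5) = 0.50312

D_KL(P||Q) = -0.26090 + 0.50312 = 0.24222 ≈ 0.2422 bits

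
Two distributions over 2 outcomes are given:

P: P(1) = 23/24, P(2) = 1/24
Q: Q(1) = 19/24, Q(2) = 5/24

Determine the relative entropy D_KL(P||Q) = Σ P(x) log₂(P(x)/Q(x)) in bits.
0.1674 bits

D_KL(P||Q) = Σ P(x) log₂(P(x)/Q(x))

Computing term by term:
  P(1)·log₂(P(1)/Q(1)) = (23/24)·log₂((23/24)/(19/24)) = 0.26415
  P(2)·log₂(P(2)/Q(2)) = (1/24)·log₂((1/24)/(5/24)) = -0.09675

D_KL(P||Q) = 0.26415 - 0.09675 = 0.16740 ≈ 0.1674 bits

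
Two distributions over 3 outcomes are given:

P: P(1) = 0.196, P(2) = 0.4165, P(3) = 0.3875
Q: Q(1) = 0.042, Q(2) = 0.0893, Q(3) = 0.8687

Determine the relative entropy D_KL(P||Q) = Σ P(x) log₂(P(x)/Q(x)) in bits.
0.9096 bits

D_KL(P||Q) = Σ P(x) log₂(P(x)/Q(x))

Computing term by term:
  P(1)·log₂(P(1)/Q(1)) = 0.196·log₂(0.196/0.042) = 0.43559
  P(2)·log₂(P(2)/Q(2)) = 0.4165·log₂(0.4165/0.0893) = 0.92529
  P(3)·log₂(P(3)/Q(3)) = 0.3875·log₂(0.3875/0.8687) = -0.45131

D_KL(P||Q) = 0.43559 + 0.92529 - 0.45131 = 0.90957 ≈ 0.9096 bits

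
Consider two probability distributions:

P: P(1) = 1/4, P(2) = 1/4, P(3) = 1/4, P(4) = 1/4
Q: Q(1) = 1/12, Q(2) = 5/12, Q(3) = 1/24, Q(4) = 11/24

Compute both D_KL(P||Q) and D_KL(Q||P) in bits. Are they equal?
D_KL(P||Q) = 0.6396 bits, D_KL(Q||P) = 0.4681 bits. No, they are not equal.

D_KL(P||Q) = Σ P(x) log₂(P(x)/Q(x))

Computing term by term:
  P(1)·log₂(P(1)/Q(1)) = (1/4)·log₂((1/4)/(1/12)) = 0.39624
  P(2)·log₂(P(2)/Q(2)) = (1/4)·log₂((1/4)/(5/12)) = -0.18424
  P(3)·log₂(P(3)/Q(3)) = (1/4)·log₂((1/4)/(1/24)) = 0.64624
  P(4)·log₂(P(4)/Q(4)) = (1/4)·log₂((1/4)/(11/24)) = -0.21862

D_KL(P||Q) = 0.39624 - 0.18424 + 0.64624 - 0.21862 = 0.63962 ≈ 0.6396 bits

D_KL(Q||P) = Σ Q(x) log₂(Q(x)/P(x))

Computing term by term:
  Q(1)·log₂(Q(1)/P(1)) = (1/12)·log₂((1/12)/(1/4)) = -0.13208
  Q(2)·log₂(Q(2)/P(2)) = (5/12)·log₂((5/12)/(1/4)) = 0.30707
  Q(3)·log₂(Q(3)/P(3)) = (1/24)·log₂((1/24)/(1/4)) = -0.10771
  Q(4)·log₂(Q(4)/P(4)) = (11/24)·log₂((11/24)/(1/4)) = 0.40080

D_KL(Q||P) = -0.13208 + 0.30707 - 0.10771 + 0.40080 = 0.46808 ≈ 0.4681 bits

These are NOT equal (difference: 0.1715 bits). KL divergence is asymmetric: D_KL(P||Q) ≠ D_KL(Q||P) in general.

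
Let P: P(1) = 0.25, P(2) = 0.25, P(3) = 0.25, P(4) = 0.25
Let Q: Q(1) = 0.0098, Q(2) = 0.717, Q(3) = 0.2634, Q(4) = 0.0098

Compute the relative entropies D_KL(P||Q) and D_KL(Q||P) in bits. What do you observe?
D_KL(P||Q) = 1.9377 bits, D_KL(Q||P) = 1.0181 bits. The two directions give different values (D_KL(P||Q) exceeds D_KL(Q||P) by 0.9196 bits): KL divergence is asymmetric.

D_KL(P||Q) = Σ P(x) log₂(P(x)/Q(x))

Computing term by term:
  P(1)·log₂(P(1)/Q(1)) = 0.25·log₂(0.25/0.0098) = 1.16825
  P(2)·log₂(P(2)/Q(2)) = 0.25·log₂(0.25/0.717) = -0.38001
  P(3)·log₂(P(3)/Q(3)) = 0.25·log₂(0.25/0.2634) = -0.01883
  P(4)·log₂(P(4)/Q(4)) = 0.25·log₂(0.25/0.0098) = 1.16825

D_KL(P||Q) = 1.16825 - 0.38001 - 0.01883 + 1.16825 = 1.93766 ≈ 1.9377 bits

D_KL(Q||P) = Σ Q(x) log₂(Q(x)/P(x))

Computing term by term:
  Q(1)·log₂(Q(1)/P(1)) = 0.0098·log₂(0.0098/0.25) = -0.04580
  Q(2)·log₂(Q(2)/P(2)) = 0.717·log₂(0.717/0.25) = 1.08987
  Q(3)·log₂(Q(3)/P(3)) = 0.2634·log₂(0.2634/0.25) = 0.01984
  Q(4)·log₂(Q(4)/P(4)) = 0.0098·log₂(0.0098/0.25) = -0.04580

D_KL(Q||P) = -0.04580 + 1.08987 + 0.01984 - 0.04580 = 1.01811 ≈ 1.0181 bits

These are NOT equal (difference: 0.9196 bits). KL divergence is asymmetric: D_KL(P||Q) ≠ D_KL(Q||P) in general.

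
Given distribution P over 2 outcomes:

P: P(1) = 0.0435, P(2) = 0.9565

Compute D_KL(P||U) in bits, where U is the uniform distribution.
0.7419 bits

U(i) = 1/2 for all i

D_KL(P||U) = Σ P(x) log₂(P(x) / (1/2))
           = Σ P(x) log₂(P(x)) + log₂(2)
           = log₂(2) - H(P)

H(P) = -Σ P(x) log₂(P(x)):
  -P(1)·log₂(P(1)) = -(0.0435)·log₂(0.0435) = 0.19674
  -P(2)·log₂(P(2)) = -(0.9565)·log₂(0.9565) = 0.06137
H(P) = 0.19674 + 0.06137 = 0.25811 bits

log₂(2) = 1.00000 bits

D_KL(P||U) = 1.00000 - 0.25811 = 0.74189 ≈ 0.7419 bits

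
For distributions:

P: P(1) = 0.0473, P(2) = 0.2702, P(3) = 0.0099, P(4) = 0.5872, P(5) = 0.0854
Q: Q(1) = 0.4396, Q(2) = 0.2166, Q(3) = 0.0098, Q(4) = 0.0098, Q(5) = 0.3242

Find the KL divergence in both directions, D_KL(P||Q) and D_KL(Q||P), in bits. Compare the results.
D_KL(P||Q) = 3.2372 bits, D_KL(Q||P) = 1.9107 bits. D_KL(P||Q) is larger than D_KL(Q||P) by 1.3265 bits; the two directions differ.

D_KL(P||Q) = Σ P(x) log₂(P(x)/Q(x))

Computing term by term:
  P(1)·log₂(P(1)/Q(1)) = 0.0473·log₂(0.0473/0.4396) = -0.15213
  P(2)·log₂(P(2)/Q(2)) = 0.2702·log₂(0.2702/0.2166) = 0.08619
  P(3)·log₂(P(3)/Q(3)) = 0.0099·log₂(0.0099/0.0098) = 0.00015
  P(4)·log₂(P(4)/Q(4)) = 0.5872·log₂(0.5872/0.0098) = 3.46737
  P(5)·log₂(P(5)/Q(5)) = 0.0854·log₂(0.0854/0.3242) = -0.16436

D_KL(P||Q) = -0.15213 + 0.08619 + 0.00015 + 3.46737 - 0.16436 = 3.23722 ≈ 3.2372 bits

D_KL(Q||P) = Σ Q(x) log₂(Q(x)/P(x))

Computing term by term:
  Q(1)·log₂(Q(1)/P(1)) = 0.4396·log₂(0.4396/0.0473) = 1.41388
  Q(2)·log₂(Q(2)/P(2)) = 0.2166·log₂(0.2166/0.2702) = -0.06909
  Q(3)·log₂(Q(3)/P(3)) = 0.0098·log₂(0.0098/0.0099) = -0.00014
  Q(4)·log₂(Q(4)/P(4)) = 0.0098·log₂(0.0098/0.5872) = -0.05787
  Q(5)·log₂(Q(5)/P(5)) = 0.3242·log₂(0.3242/0.0854) = 0.62395

D_KL(Q||P) = 1.41388 - 0.06909 - 0.00014 - 0.05787 + 0.62395 = 1.91073 ≈ 1.9107 bits

These are NOT equal (difference: 1.3265 bits). KL divergence is asymmetric: D_KL(P||Q) ≠ D_KL(Q||P) in general.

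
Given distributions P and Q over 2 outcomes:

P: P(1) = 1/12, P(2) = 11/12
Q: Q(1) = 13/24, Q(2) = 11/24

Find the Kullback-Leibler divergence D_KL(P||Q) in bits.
0.6916 bits

D_KL(P||Q) = Σ P(x) log₂(P(x)/Q(x))

Computing term by term:
  P(1)·log₂(P(1)/Q(1)) = (1/12)·log₂((1/12)/(13/24)) = -0.22504
  P(2)·log₂(P(2)/Q(2)) = (11/12)·log₂((11/12)/(11/24)) = 0.91667

D_KL(P||Q) = -0.22504 + 0.91667 = 0.69163 ≈ 0.6916 bits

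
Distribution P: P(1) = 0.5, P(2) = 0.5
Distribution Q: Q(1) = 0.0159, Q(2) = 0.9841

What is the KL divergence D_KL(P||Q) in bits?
1.9990 bits

D_KL(P||Q) = Σ P(x) log₂(P(x)/Q(x))

Computing term by term:
  P(1)·log₂(P(1)/Q(1)) = 0.5·log₂(0.5/0.0159) = 2.48741
  P(2)·log₂(P(2)/Q(2)) = 0.5·log₂(0.5/0.9841) = -0.48844

D_KL(P||Q) = 2.48741 - 0.48844 = 1.99897 ≈ 1.9990 bits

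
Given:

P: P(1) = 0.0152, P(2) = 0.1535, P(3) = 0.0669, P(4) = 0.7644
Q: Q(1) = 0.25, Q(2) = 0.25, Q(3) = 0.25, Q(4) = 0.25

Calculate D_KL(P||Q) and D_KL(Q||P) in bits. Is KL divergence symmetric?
D_KL(P||Q) = 0.9359 bits, D_KL(Q||P) = 1.2582 bits. No, KL divergence is not symmetric.

D_KL(P||Q) = Σ P(x) log₂(P(x)/Q(x))

Computing term by term:
  P(1)·log₂(P(1)/Q(1)) = 0.0152·log₂(0.0152/0.25) = -0.06140
  P(2)·log₂(P(2)/Q(2)) = 0.1535·log₂(0.1535/0.25) = -0.10802
  P(3)·log₂(P(3)/Q(3)) = 0.0669·log₂(0.0669/0.25) = -0.12723
  P(4)·log₂(P(4)/Q(4)) = 0.7644·log₂(0.7644/0.25) = 1.23252

D_KL(P||Q) = -0.06140 - 0.10802 - 0.12723 + 1.23252 = 0.93587 ≈ 0.9359 bits

D_KL(Q||P) = Σ Q(x) log₂(Q(x)/P(x))

Computing term by term:
  Q(1)·log₂(Q(1)/P(1)) = 0.25·log₂(0.25/0.0152) = 1.00995
  Q(2)·log₂(Q(2)/P(2)) = 0.25·log₂(0.25/0.1535) = 0.17592
  Q(3)·log₂(Q(3)/P(3)) = 0.25·log₂(0.25/0.0669) = 0.47546
  Q(4)·log₂(Q(4)/P(4)) = 0.25·log₂(0.25/0.7644) = -0.40310

D_KL(Q||P) = 1.00995 + 0.17592 + 0.47546 - 0.40310 = 1.25823 ≈ 1.2582 bits

These are NOT equal (difference: 0.3223 bits). KL divergence is asymmetric: D_KL(P||Q) ≠ D_KL(Q||P) in general.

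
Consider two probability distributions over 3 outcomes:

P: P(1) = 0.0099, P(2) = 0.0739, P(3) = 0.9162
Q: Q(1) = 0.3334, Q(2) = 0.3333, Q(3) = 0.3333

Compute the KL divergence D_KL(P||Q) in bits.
1.1258 bits

D_KL(P||Q) = Σ P(x) log₂(P(x)/Q(x))

Computing term by term:
  P(1)·log₂(P(1)/Q(1)) = 0.0099·log₂(0.0099/0.3334) = -0.05023
  P(2)·log₂(P(2)/Q(2)) = 0.0739·log₂(0.0739/0.3333) = -0.16060
  P(3)·log₂(P(3)/Q(3)) = 0.9162·log₂(0.9162/0.3333) = 1.33659

D_KL(P||Q) = -0.05023 - 0.16060 + 1.33659 = 1.12576 ≈ 1.1258 bits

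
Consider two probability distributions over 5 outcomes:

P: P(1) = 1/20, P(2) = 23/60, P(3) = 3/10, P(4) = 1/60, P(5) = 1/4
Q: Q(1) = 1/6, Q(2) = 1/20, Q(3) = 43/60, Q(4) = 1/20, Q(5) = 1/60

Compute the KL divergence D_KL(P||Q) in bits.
1.6130 bits

D_KL(P||Q) = Σ P(x) log₂(P(x)/Q(x))

Computing term by term:
  P(1)·log₂(P(1)/Q(1)) = (1/20)·log₂((1/20)/(1/6)) = -0.08685
  P(2)·log₂(P(2)/Q(2)) = (23/60)·log₂((23/60)/(1/20)) = 1.12646
  P(3)·log₂(P(3)/Q(3)) = (3/10)·log₂((3/10)/(43/60)) = -0.37690
  P(4)·log₂(P(4)/Q(4)) = (1/60)·log₂((1/60)/(1/20)) = -0.02642
  P(5)·log₂(P(5)/Q(5)) = (1/4)·log₂((1/4)/(1/60)) = 0.97672

D_KL(P||Q) = -0.08685 + 1.12646 - 0.37690 - 0.02642 + 0.97672 = 1.61301 ≈ 1.6130 bits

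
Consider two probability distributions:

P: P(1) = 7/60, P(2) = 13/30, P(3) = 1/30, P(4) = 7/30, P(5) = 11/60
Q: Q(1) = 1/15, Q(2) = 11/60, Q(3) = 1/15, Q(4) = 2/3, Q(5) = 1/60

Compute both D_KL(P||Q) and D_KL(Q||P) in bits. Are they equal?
D_KL(P||Q) = 0.8795 bits, D_KL(Q||P) = 0.7374 bits. No, they are not equal.

D_KL(P||Q) = Σ P(x) log₂(P(x)/Q(x))

Computing term by term:
  P(1)·log₂(P(1)/Q(1)) = (7/60)·log₂((7/60)/(1/15)) = 0.09419
  P(2)·log₂(P(2)/Q(2)) = (13/30)·log₂((13/30)/(11/60)) = 0.53777
  P(3)·log₂(P(3)/Q(3)) = (1/30)·log₂((1/30)/(1/15)) = -0.03333
  P(4)·log₂(P(4)/Q(4)) = (7/30)·log₂((7/30)/(2/3)) = -0.35340
  P(5)·log₂(P(5)/Q(5)) = (11/60)·log₂((11/60)/(1/60)) = 0.63423

D_KL(P||Q) = 0.09419 + 0.53777 - 0.03333 - 0.35340 + 0.63423 = 0.87946 ≈ 0.8795 bits

D_KL(Q||P) = Σ Q(x) log₂(Q(x)/P(x))

Computing term by term:
  Q(1)·log₂(Q(1)/P(1)) = (1/15)·log₂((1/15)/(7/60)) = -0.05382
  Q(2)·log₂(Q(2)/P(2)) = (11/60)·log₂((11/60)/(13/30)) = -0.22752
  Q(3)·log₂(Q(3)/P(3)) = (1/15)·log₂((1/15)/(1/30)) = 0.06667
  Q(4)·log₂(Q(4)/P(4)) = (2/3)·log₂((2/3)/(7/30)) = 1.00972
  Q(5)·log₂(Q(5)/P(5)) = (1/60)·log₂((1/60)/(11/60)) = -0.05766

D_KL(Q||P) = -0.05382 - 0.22752 + 0.06667 + 1.00972 - 0.05766 = 0.73739 ≈ 0.7374 bits

These are NOT equal (difference: 0.1421 bits). KL divergence is asymmetric: D_KL(P||Q) ≠ D_KL(Q||P) in general.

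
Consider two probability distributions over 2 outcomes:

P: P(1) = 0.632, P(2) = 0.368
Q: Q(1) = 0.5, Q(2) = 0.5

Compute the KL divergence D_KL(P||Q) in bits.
0.0509 bits

D_KL(P||Q) = Σ P(x) log₂(P(x)/Q(x))

Computing term by term:
  P(1)·log₂(P(1)/Q(1)) = 0.632·log₂(0.632/0.5) = 0.21361
  P(2)·log₂(P(2)/Q(2)) = 0.368·log₂(0.368/0.5) = -0.16274

D_KL(P||Q) = 0.21361 - 0.16274 = 0.05087 ≈ 0.0509 bits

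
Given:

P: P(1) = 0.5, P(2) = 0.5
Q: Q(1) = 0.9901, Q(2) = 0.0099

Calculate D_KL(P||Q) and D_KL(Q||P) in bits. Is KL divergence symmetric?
D_KL(P||Q) = 2.3364 bits, D_KL(Q||P) = 0.9199 bits. No, KL divergence is not symmetric.

D_KL(P||Q) = Σ P(x) log₂(P(x)/Q(x))

Computing term by term:
  P(1)·log₂(P(1)/Q(1)) = 0.5·log₂(0.5/0.9901) = -0.49282
  P(2)·log₂(P(2)/Q(2)) = 0.5·log₂(0.5/0.0099) = 2.82918

D_KL(P||Q) = -0.49282 + 2.82918 = 2.33636 ≈ 2.3364 bits

D_KL(Q||P) = Σ Q(x) log₂(Q(x)/P(x))

Computing term by term:
  Q(1)·log₂(Q(1)/P(1)) = 0.9901·log₂(0.9901/0.5) = 0.97589
  Q(2)·log₂(Q(2)/P(2)) = 0.0099·log₂(0.0099/0.5) = -0.05602

D_KL(Q||P) = 0.97589 - 0.05602 = 0.91987 ≈ 0.9199 bits

These are NOT equal (difference: 1.4165 bits). KL divergence is asymmetric: D_KL(P||Q) ≠ D_KL(Q||P) in general.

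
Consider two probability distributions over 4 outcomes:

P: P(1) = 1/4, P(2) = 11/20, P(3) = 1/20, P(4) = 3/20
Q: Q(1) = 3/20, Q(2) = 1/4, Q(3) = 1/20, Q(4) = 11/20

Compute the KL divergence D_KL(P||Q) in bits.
0.5287 bits

D_KL(P||Q) = Σ P(x) log₂(P(x)/Q(x))

Computing term by term:
  P(1)·log₂(P(1)/Q(1)) = (1/4)·log₂((1/4)/(3/20)) = 0.18424
  P(2)·log₂(P(2)/Q(2)) = (11/20)·log₂((11/20)/(1/4)) = 0.62563
  P(3)·log₂(P(3)/Q(3)) = (1/20)·log₂((1/20)/(1/20)) = 0.00000
  P(4)·log₂(P(4)/Q(4)) = (3/20)·log₂((3/20)/(11/20)) = -0.28117

D_KL(P||Q) = 0.18424 + 0.62563 + 0.00000 - 0.28117 = 0.52870 ≈ 0.5287 bits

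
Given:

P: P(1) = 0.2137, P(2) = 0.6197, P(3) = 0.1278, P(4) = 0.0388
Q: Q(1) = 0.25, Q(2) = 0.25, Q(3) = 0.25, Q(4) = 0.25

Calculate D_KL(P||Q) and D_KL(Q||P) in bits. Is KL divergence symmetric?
D_KL(P||Q) = 0.5352 bits, D_KL(Q||P) = 0.6431 bits. No, KL divergence is not symmetric.

D_KL(P||Q) = Σ P(x) log₂(P(x)/Q(x))

Computing term by term:
  P(1)·log₂(P(1)/Q(1)) = 0.2137·log₂(0.2137/0.25) = -0.04837
  P(2)·log₂(P(2)/Q(2)) = 0.6197·log₂(0.6197/0.25) = 0.81159
  P(3)·log₂(P(3)/Q(3)) = 0.1278·log₂(0.1278/0.25) = -0.12372
  P(4)·log₂(P(4)/Q(4)) = 0.0388·log₂(0.0388/0.25) = -0.10429

D_KL(P||Q) = -0.04837 + 0.81159 - 0.12372 - 0.10429 = 0.53521 ≈ 0.5352 bits

D_KL(Q||P) = Σ Q(x) log₂(Q(x)/P(x))

Computing term by term:
  Q(1)·log₂(Q(1)/P(1)) = 0.25·log₂(0.25/0.2137) = 0.05659
  Q(2)·log₂(Q(2)/P(2)) = 0.25·log₂(0.25/0.6197) = -0.32741
  Q(3)·log₂(Q(3)/P(3)) = 0.25·log₂(0.25/0.1278) = 0.24201
  Q(4)·log₂(Q(4)/P(4)) = 0.25·log₂(0.25/0.0388) = 0.67195

D_KL(Q||P) = 0.05659 - 0.32741 + 0.24201 + 0.67195 = 0.64314 ≈ 0.6431 bits

These are NOT equal (difference: 0.1079 bits). KL divergence is asymmetric: D_KL(P||Q) ≠ D_KL(Q||P) in general.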